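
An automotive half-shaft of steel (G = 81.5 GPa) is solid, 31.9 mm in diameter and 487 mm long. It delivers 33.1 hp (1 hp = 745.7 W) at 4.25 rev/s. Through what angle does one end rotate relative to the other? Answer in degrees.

3.11°

ω = 2π·4.25 = 26.70 rad/s, so T = P/ω = 33.1×745.7 / 26.70 = 924.3 N·m.
J = πd⁴/32 = π(0.0319)⁴/32 = 1.017×10^-7 m⁴.
θ = T·L/(G·J) = 924.3 × 0.487 / (81.5×10⁹ × 1.017×10^-7) = 0.05433 rad.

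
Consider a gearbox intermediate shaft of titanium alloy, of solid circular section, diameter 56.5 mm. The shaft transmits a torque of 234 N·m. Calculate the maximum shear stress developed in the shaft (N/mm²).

6.61 N/mm²

J = πd⁴/32 = π(0.0565)⁴/32 = 1.000×10^-6 m⁴.
τ_max = T·r/J = 234.0 × 0.0283 / 1.000×10^-6 = 6.608×10^6 Pa.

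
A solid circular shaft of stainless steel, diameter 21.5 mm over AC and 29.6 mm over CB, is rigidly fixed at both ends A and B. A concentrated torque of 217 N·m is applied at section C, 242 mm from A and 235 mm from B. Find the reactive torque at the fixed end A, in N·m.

46.2 N·m

Compatibility: T_A·a/J_AC = T_B·b/J_CB with T_A + T_B = T₀.
J_AC = 2.10×10^-8 m⁴, J_CB = 7.54×10^-8 m⁴, so T_A = T₀·(J_AC/a)/((J_AC/a)+(J_CB/b)) = 46.17 N·m, T_B = 170.8 N·m.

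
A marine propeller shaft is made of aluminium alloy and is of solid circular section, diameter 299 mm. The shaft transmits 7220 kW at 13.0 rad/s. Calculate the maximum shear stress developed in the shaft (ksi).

ω = 13.0 rad/s, so T = P/ω = 7220×10³ / 13.00 = 555400 N·m.
J = πd⁴/32 = π(0.299)⁴/32 = 7.847×10^-4 m⁴.
τ_max = T·r/J = 555400 × 0.149 / 7.847×10^-4 = 1.058×10^8 Pa.

15.3 ksi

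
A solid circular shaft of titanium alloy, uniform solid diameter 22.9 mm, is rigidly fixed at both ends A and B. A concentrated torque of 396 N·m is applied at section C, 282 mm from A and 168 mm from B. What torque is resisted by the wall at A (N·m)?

With uniform GJ and both ends fixed, compatibility θ_AC = θ_CB gives T_A·a = T_B·b, together with T_A + T_B = T₀.
T_A = T₀·b/(a+b) = 396.0·168/450.0 = 147.8 N·m; T_B = 248.2 N·m.

148 N·m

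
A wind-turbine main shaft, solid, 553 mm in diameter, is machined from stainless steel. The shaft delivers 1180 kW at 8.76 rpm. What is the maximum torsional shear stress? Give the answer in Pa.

3.87e7 Pa

ω = 2π·8.76/60 = 0.9173 rad/s, so T = P/ω = 1180×10³ / 0.9173 = 1.286e6 N·m.
J = πd⁴/32 = π(0.553)⁴/32 = 9.181×10^-3 m⁴.
τ_max = T·r/J = 1.286e6 × 0.277 / 9.181×10^-3 = 3.874×10^7 Pa.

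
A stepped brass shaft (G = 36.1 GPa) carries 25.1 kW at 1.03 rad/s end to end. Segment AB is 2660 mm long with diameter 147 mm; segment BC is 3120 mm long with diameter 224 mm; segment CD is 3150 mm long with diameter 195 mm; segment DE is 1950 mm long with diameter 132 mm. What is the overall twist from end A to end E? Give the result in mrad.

107 mrad

ω = 1.03 rad/s, so T = P/ω = 25.1×10³ / 1.030 = 24370 N·m.
J_AB = π(0.147)⁴/32 = 4.58×10^-5 m⁴; J_BC = π(0.224)⁴/32 = 2.47×10^-4 m⁴; J_CD = π(0.195)⁴/32 = 1.42×10^-4 m⁴; J_DE = π(0.132)⁴/32 = 2.98×10^-5 m⁴.
θ = (T/G)·Σ L_i/J_i = (24370/36.1×10⁹)·(2.66/4.58×10^-5 + 3.12/2.47×10^-4 + 3.15/1.42×10^-4 + 1.95/2.98×10^-5) = 0.1068 rad.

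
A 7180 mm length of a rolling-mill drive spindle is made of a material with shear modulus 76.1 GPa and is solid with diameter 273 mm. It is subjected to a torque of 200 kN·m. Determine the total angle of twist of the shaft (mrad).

J = πd⁴/32 = π(0.273)⁴/32 = 5.453×10^-4 m⁴.
θ = T·L/(G·J) = 200000 × 7.18 / (76.1×10⁹ × 5.453×10^-4) = 0.03460 rad.

34.6 mrad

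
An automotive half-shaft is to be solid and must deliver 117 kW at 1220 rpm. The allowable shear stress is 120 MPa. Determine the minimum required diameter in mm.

33.9 mm

ω = 2π·1220/60 = 127.8 rad/s, so T = P/ω = 117×10³ / 127.8 = 915.8 N·m.
For a solid shaft τ_max = 16T/(πd³), so d = (16T/(π τ_allow))^(1/3) = (16·915.8/(π·1.20×10^8))^(1/3) = 0.03387 m.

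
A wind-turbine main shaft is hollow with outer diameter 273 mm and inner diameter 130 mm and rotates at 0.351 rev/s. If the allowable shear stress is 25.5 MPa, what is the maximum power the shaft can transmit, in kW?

J = π(d_o⁴ − d_i⁴)/32 = π(0.273⁴ − 0.130⁴)/32 = 5.173×10^-4 m⁴.
T_max = τ_allow·J/r = 2.55×10^7 × 5.173×10^-4 / 0.137 = 96630 N·m.
ω = 2π·0.351 = 2.205 rad/s, so P_max = T_max·ω = 2.131×10^5 W.

213 kW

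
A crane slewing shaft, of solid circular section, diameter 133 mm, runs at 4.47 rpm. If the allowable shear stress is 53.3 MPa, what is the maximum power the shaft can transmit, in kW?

J = πd⁴/32 = π(0.133)⁴/32 = 3.072×10^-5 m⁴.
T_max = τ_allow·J/r = 5.33×10^7 × 3.072×10^-5 / 0.0665 = 24620 N·m.
ω = 2π·4.47/60 = 0.4681 rad/s, so P_max = T_max·ω = 1.153×10^4 W.

11.5 kW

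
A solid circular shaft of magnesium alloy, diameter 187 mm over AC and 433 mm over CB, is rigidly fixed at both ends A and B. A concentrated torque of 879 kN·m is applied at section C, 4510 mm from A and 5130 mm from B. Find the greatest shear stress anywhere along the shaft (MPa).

53.0 MPa

Compatibility: T_A·a/J_AC = T_B·b/J_CB with T_A + T_B = T₀.
J_AC = 1.20×10^-4 m⁴, J_CB = 3.45×10^-3 m⁴, so T_A = T₀·(J_AC/a)/((J_AC/a)+(J_CB/b)) = 33460 N·m, T_B = 845500 N·m.
τ in each portion: τ_AC = 2.61×10^7 Pa, τ_CB = 5.30×10^7 Pa; maximum is in CB.
τ_max = T_CB·r/J = 845500·0.216/3.45×10^-3 = 5.304×10^7 Pa.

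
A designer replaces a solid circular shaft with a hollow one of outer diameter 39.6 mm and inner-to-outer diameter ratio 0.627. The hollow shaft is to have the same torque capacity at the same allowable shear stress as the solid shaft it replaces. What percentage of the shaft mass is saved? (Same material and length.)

Equal τ_max and T ⇒ the solid shaft needs d_s³ = d_o³(1−k⁴), so d_s = 39.6·(1−0.627⁴)^(1/3) = 37.44 mm.
Area ratio A_h/A_s = d_o²(1−k²)/d_s² = (1−k²)/(1−k⁴)^(2/3) = 0.6787.
Mass saving = 1 − 0.6787 = 32.1 %.

32.1 %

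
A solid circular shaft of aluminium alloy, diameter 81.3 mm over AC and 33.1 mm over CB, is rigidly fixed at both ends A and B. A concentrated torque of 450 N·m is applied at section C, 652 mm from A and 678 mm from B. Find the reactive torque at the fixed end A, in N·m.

Compatibility: T_A·a/J_AC = T_B·b/J_CB with T_A + T_B = T₀.
J_AC = 4.29×10^-6 m⁴, J_CB = 1.18×10^-7 m⁴, so T_A = T₀·(J_AC/a)/((J_AC/a)+(J_CB/b)) = 438.4 N·m, T_B = 11.58 N·m.

438 N·m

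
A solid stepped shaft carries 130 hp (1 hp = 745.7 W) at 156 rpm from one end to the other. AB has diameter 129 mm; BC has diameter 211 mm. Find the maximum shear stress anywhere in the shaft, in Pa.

ω = 2π·156/60 = 16.34 rad/s, so T = P/ω = 130×745.7 / 16.34 = 5934 N·m.
Under the same torque, τ_max = 16T/(πd³) is largest where d is smallest — segment AB (d = 129 mm).
τ_max = 16·5934/(π·(0.129)³) = 1.408×10^7 Pa.

1.41e7 Pa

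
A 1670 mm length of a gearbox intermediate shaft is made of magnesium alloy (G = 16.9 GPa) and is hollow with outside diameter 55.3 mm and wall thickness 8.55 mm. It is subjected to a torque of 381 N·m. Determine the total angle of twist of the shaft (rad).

J = π(d_o⁴ − d_i⁴)/32 = π(0.0553⁴ − 0.0382⁴)/32 = 7.091×10^-7 m⁴.
θ = T·L/(G·J) = 381.0 × 1.67 / (16.9×10⁹ × 7.091×10^-7) = 0.05310 rad.

0.0531 rad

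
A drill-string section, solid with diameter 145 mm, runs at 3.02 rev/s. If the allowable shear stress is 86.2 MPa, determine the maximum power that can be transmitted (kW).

979 kW

J = πd⁴/32 = π(0.145)⁴/32 = 4.340×10^-5 m⁴.
T_max = τ_allow·J/r = 8.62×10^7 × 4.340×10^-5 / 0.0725 = 51600 N·m.
ω = 2π·3.02 = 18.98 rad/s, so P_max = T_max·ω = 9.791×10^5 W.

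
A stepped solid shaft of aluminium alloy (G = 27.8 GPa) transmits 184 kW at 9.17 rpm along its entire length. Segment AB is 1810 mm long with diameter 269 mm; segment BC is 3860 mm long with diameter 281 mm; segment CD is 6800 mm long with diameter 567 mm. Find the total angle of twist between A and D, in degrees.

ω = 2π·9.17/60 = 0.9603 rad/s, so T = P/ω = 184×10³ / 0.9603 = 191600 N·m.
J_AB = π(0.269)⁴/32 = 5.14×10^-4 m⁴; J_BC = π(0.281)⁴/32 = 6.12×10^-4 m⁴; J_CD = π(0.567)⁴/32 = 0.0101 m⁴.
θ = (T/G)·Σ L_i/J_i = (191600/27.8×10⁹)·(1.81/5.14×10^-4 + 3.86/6.12×10^-4 + 6.80/0.0101) = 0.07235 rad.

4.15°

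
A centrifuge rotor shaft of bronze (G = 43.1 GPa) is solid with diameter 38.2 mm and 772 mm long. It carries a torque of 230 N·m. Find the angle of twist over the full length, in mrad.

J = πd⁴/32 = π(0.0382)⁴/32 = 2.091×10^-7 m⁴.
θ = T·L/(G·J) = 230.0 × 0.772 / (43.1×10⁹ × 2.091×10^-7) = 0.01971 rad.

19.7 mrad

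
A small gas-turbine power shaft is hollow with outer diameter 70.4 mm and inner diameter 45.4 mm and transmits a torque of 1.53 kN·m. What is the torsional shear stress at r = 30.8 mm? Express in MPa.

J = π(d_o⁴ − d_i⁴)/32 = π(0.0704⁴ − 0.0454⁴)/32 = 1.994×10^-6 m⁴.
Shear stress varies linearly with radius: τ = T·r/J = 1530 × 0.0308 / 1.994×10^-6 = 2.363×10^7 Pa.

23.6 MPa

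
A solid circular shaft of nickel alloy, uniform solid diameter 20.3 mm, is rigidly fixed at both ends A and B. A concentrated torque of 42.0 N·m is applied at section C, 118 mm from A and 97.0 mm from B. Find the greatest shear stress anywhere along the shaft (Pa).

With uniform GJ and both ends fixed, compatibility θ_AC = θ_CB gives T_A·a = T_B·b, together with T_A + T_B = T₀.
T_A = T₀·b/(a+b) = 42.00·97.0/215.0 = 18.95 N·m; T_B = 23.05 N·m.
τ in each portion: τ_AC = 1.15×10^7 Pa, τ_CB = 1.40×10^7 Pa; maximum is in CB.
τ_max = T_CB·r/J = 23.05·0.0102/1.67×10^-8 = 1.403×10^7 Pa.

1.40e7 Pa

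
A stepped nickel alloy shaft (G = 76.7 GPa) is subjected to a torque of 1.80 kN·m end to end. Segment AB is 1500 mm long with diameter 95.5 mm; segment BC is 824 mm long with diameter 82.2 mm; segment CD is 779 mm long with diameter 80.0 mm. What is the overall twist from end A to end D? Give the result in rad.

0.0132 rad

J_AB = π(0.0955)⁴/32 = 8.17×10^-6 m⁴; J_BC = π(0.0822)⁴/32 = 4.48×10^-6 m⁴; J_CD = π(0.0800)⁴/32 = 4.02×10^-6 m⁴.
θ = (T/G)·Σ L_i/J_i = (1800/76.7×10⁹)·(1.50/8.17×10^-6 + 0.824/4.48×10^-6 + 0.779/4.02×10^-6) = 0.01317 rad.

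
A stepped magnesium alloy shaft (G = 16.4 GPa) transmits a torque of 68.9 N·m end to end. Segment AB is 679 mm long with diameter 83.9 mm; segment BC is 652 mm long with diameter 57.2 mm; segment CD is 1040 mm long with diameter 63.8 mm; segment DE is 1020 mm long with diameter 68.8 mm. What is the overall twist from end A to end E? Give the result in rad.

0.00783 rad

J_AB = π(0.0839)⁴/32 = 4.86×10^-6 m⁴; J_BC = π(0.0572)⁴/32 = 1.05×10^-6 m⁴; J_CD = π(0.0638)⁴/32 = 1.63×10^-6 m⁴; J_DE = π(0.0688)⁴/32 = 2.20×10^-6 m⁴.
θ = (T/G)·Σ L_i/J_i = (68.90/16.4×10⁹)·(0.679/4.86×10^-6 + 0.652/1.05×10^-6 + 1.04/1.63×10^-6 + 1.02/2.20×10^-6) = 7.827×10^-3 rad.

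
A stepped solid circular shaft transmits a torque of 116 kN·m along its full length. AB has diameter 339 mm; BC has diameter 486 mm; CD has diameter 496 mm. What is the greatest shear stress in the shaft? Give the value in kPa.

Under the same torque, τ_max = 16T/(πd³) is largest where d is smallest — segment AB (d = 339 mm).
τ_max = 16·116000/(π·(0.339)³) = 1.516×10^7 Pa.

15200 kPa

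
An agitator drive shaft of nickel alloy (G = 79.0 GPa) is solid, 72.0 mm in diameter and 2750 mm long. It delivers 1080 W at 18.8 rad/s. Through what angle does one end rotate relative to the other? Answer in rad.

ω = 18.8 rad/s, so T = P/ω = 1080 / 18.80 = 57.45 N·m.
J = πd⁴/32 = π(0.0720)⁴/32 = 2.638×10^-6 m⁴.
θ = T·L/(G·J) = 57.45 × 2.75 / (79.0×10⁹ × 2.638×10^-6) = 7.580×10^-4 rad.

7.58e-4 rad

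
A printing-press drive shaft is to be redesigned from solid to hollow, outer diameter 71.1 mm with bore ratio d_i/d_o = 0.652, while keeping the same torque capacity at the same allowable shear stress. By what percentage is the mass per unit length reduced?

Equal τ_max and T ⇒ the solid shaft needs d_s³ = d_o³(1−k⁴), so d_s = 71.1·(1−0.652⁴)^(1/3) = 66.53 mm.
Area ratio A_h/A_s = d_o²(1−k²)/d_s² = (1−k²)/(1−k⁴)^(2/3) = 0.6566.
Mass saving = 1 − 0.6566 = 34.3 %.

34.3 %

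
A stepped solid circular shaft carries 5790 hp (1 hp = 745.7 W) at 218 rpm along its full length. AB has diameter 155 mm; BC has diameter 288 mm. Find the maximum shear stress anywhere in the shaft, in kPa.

ω = 2π·218/60 = 22.83 rad/s, so T = P/ω = 5790×745.7 / 22.83 = 189100 N·m.
Under the same torque, τ_max = 16T/(πd³) is largest where d is smallest — segment AB (d = 155 mm).
τ_max = 16·189100/(π·(0.155)³) = 2.587×10^8 Pa.

259000 kPa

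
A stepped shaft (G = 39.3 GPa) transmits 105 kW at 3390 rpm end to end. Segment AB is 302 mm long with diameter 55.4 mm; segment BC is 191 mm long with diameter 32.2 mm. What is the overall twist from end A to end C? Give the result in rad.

0.0161 rad

ω = 2π·3390/60 = 355.0 rad/s, so T = P/ω = 105×10³ / 355.0 = 295.8 N·m.
J_AB = π(0.0554)⁴/32 = 9.25×10^-7 m⁴; J_BC = π(0.0322)⁴/32 = 1.06×10^-7 m⁴.
θ = (T/G)·Σ L_i/J_i = (295.8/39.3×10⁹)·(0.302/9.25×10^-7 + 0.191/1.06×10^-7) = 0.01608 rad.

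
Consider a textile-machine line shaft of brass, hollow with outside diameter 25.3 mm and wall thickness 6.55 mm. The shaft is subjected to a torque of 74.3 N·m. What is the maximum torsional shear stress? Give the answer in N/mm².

J = π(d_o⁴ − d_i⁴)/32 = π(0.0253⁴ − 0.0122⁴)/32 = 3.805×10^-8 m⁴.
τ_max = T·r/J = 74.30 × 0.0126 / 3.805×10^-8 = 2.470×10^7 Pa.

24.7 N/mm²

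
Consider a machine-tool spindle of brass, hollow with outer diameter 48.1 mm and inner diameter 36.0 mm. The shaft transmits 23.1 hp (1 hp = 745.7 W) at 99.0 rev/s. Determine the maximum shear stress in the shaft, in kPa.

1850 kPa

ω = 2π·99.0 = 622.0 rad/s, so T = P/ω = 23.1×745.7 / 622.0 = 27.69 N·m.
J = π(d_o⁴ − d_i⁴)/32 = π(0.0481⁴ − 0.0360⁴)/32 = 3.606×10^-7 m⁴.
τ_max = T·r/J = 27.69 × 0.0241 / 3.606×10^-7 = 1.847×10^6 Pa.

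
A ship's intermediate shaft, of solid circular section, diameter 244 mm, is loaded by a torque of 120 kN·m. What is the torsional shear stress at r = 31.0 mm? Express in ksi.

J = πd⁴/32 = π(0.244)⁴/32 = 3.480×10^-4 m⁴.
Shear stress varies linearly with radius: τ = T·r/J = 120000 × 0.0310 / 3.480×10^-4 = 1.069×10^7 Pa.

1.55 ksi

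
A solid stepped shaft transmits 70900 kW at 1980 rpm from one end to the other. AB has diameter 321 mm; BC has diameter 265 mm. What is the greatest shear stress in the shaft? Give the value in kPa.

ω = 2π·1980/60 = 207.3 rad/s, so T = P/ω = 70900×10³ / 207.3 = 341900 N·m.
Under the same torque, τ_max = 16T/(πd³) is largest where d is smallest — segment BC (d = 265 mm).
τ_max = 16·341900/(π·(0.265)³) = 9.358×10^7 Pa.

93600 kPa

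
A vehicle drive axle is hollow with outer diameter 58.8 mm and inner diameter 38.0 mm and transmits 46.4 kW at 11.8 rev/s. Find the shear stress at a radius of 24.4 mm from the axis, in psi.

ω = 2π·11.8 = 74.14 rad/s, so T = P/ω = 46.4×10³ / 74.14 = 625.8 N·m.
J = π(d_o⁴ − d_i⁴)/32 = π(0.0588⁴ − 0.0380⁴)/32 = 9.689×10^-7 m⁴.
Shear stress varies linearly with radius: τ = T·r/J = 625.8 × 0.0244 / 9.689×10^-7 = 1.576×10^7 Pa.

2290 psi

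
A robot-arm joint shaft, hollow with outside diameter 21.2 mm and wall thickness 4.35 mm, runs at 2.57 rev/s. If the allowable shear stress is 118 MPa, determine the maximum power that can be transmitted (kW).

J = π(d_o⁴ − d_i⁴)/32 = π(0.0212⁴ − 0.0125⁴)/32 = 1.743×10^-8 m⁴.
T_max = τ_allow·J/r = 1.18×10^8 × 1.743×10^-8 / 0.0106 = 194.1 N·m.
ω = 2π·2.57 = 16.15 rad/s, so P_max = T_max·ω = 3134 W.

3.13 kW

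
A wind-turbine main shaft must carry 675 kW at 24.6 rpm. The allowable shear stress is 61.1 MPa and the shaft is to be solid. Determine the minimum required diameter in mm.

280 mm

ω = 2π·24.6/60 = 2.576 rad/s, so T = P/ω = 675×10³ / 2.576 = 262000 N·m.
For a solid shaft τ_max = 16T/(πd³), so d = (16T/(π τ_allow))^(1/3) = (16·262000/(π·6.11×10^7))^(1/3) = 0.2795 m.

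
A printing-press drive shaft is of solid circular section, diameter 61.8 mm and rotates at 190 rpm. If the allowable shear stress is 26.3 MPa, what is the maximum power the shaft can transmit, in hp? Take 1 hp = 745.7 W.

32.5 hp

J = πd⁴/32 = π(0.0618)⁴/32 = 1.432×10^-6 m⁴.
T_max = τ_allow·J/r = 2.63×10^7 × 1.432×10^-6 / 0.0309 = 1219 N·m.
ω = 2π·190/60 = 19.90 rad/s, so P_max = T_max·ω = 2.425×10^4 W.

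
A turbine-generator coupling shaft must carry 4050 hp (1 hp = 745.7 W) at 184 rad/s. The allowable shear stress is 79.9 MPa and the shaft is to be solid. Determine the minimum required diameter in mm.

102 mm

ω = 184 rad/s, so T = P/ω = 4050×745.7 / 184.0 = 16410 N·m.
For a solid shaft τ_max = 16T/(πd³), so d = (16T/(π τ_allow))^(1/3) = (16·16410/(π·7.99×10^7))^(1/3) = 0.1015 m.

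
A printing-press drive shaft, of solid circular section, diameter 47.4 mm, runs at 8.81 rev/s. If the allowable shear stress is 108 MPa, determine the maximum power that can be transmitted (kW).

J = πd⁴/32 = π(0.0474)⁴/32 = 4.956×10^-7 m⁴.
T_max = τ_allow·J/r = 1.08×10^8 × 4.956×10^-7 / 0.0237 = 2258 N·m.
ω = 2π·8.81 = 55.35 rad/s, so P_max = T_max·ω = 1.250×10^5 W.

125 kW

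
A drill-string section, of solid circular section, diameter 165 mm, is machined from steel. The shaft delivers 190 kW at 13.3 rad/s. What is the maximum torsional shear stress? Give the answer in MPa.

ω = 13.3 rad/s, so T = P/ω = 190×10³ / 13.30 = 14290 N·m.
J = πd⁴/32 = π(0.165)⁴/32 = 7.277×10^-5 m⁴.
τ_max = T·r/J = 14290 × 0.0825 / 7.277×10^-5 = 1.620×10^7 Pa.

16.2 MPa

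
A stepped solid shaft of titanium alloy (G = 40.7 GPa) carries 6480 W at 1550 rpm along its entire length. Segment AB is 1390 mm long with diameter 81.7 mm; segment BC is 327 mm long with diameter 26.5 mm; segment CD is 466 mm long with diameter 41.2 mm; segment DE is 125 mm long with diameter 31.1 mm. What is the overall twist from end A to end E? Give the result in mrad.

9.89 mrad

ω = 2π·1550/60 = 162.3 rad/s, so T = P/ω = 6480 / 162.3 = 39.92 N·m.
J_AB = π(0.0817)⁴/32 = 4.37×10^-6 m⁴; J_BC = π(0.0265)⁴/32 = 4.84×10^-8 m⁴; J_CD = π(0.0412)⁴/32 = 2.83×10^-7 m⁴; J_DE = π(0.0311)⁴/32 = 9.18×10^-8 m⁴.
θ = (T/G)·Σ L_i/J_i = (39.92/40.7×10⁹)·(1.39/4.37×10^-6 + 0.327/4.84×10^-8 + 0.466/2.83×10^-7 + 0.125/9.18×10^-8) = 9.888×10^-3 rad.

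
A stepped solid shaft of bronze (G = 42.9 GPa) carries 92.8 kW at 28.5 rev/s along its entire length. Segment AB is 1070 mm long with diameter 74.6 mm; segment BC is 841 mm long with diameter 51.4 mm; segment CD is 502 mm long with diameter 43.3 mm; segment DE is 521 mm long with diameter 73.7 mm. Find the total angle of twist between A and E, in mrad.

ω = 2π·28.5 = 179.1 rad/s, so T = P/ω = 92.8×10³ / 179.1 = 518.2 N·m.
J_AB = π(0.0746)⁴/32 = 3.04×10^-6 m⁴; J_BC = π(0.0514)⁴/32 = 6.85×10^-7 m⁴; J_CD = π(0.0433)⁴/32 = 3.45×10^-7 m⁴; J_DE = π(0.0737)⁴/32 = 2.90×10^-6 m⁴.
θ = (T/G)·Σ L_i/J_i = (518.2/42.9×10⁹)·(1.07/3.04×10^-6 + 0.841/6.85×10^-7 + 0.502/3.45×10^-7 + 0.521/2.90×10^-6) = 0.03882 rad.

38.8 mrad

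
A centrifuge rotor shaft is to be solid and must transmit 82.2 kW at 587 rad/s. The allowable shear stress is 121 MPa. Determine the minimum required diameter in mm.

ω = 587 rad/s, so T = P/ω = 82.2×10³ / 587.0 = 140.0 N·m.
For a solid shaft τ_max = 16T/(πd³), so d = (16T/(π τ_allow))^(1/3) = (16·140.0/(π·1.21×10^8))^(1/3) = 0.01806 m.

18.1 mm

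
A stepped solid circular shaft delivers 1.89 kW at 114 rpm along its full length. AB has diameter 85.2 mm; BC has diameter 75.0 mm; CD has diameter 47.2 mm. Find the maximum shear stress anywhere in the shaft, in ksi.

ω = 2π·114/60 = 11.94 rad/s, so T = P/ω = 1.89×10³ / 11.94 = 158.3 N·m.
Under the same torque, τ_max = 16T/(πd³) is largest where d is smallest — segment CD (d = 47.2 mm).
τ_max = 16·158.3/(π·(0.0472)³) = 7.668×10^6 Pa.

1.11 ksi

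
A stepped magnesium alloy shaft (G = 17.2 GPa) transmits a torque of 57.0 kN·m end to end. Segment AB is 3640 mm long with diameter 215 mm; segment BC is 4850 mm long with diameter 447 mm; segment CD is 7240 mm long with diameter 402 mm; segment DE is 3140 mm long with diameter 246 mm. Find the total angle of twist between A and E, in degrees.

J_AB = π(0.215)⁴/32 = 2.10×10^-4 m⁴; J_BC = π(0.447)⁴/32 = 3.92×10^-3 m⁴; J_CD = π(0.402)⁴/32 = 2.56×10^-3 m⁴; J_DE = π(0.246)⁴/32 = 3.60×10^-4 m⁴.
θ = (T/G)·Σ L_i/J_i = (57000/17.2×10⁹)·(3.64/2.10×10^-4 + 4.85/3.92×10^-3 + 7.24/2.56×10^-3 + 3.14/3.60×10^-4) = 0.09990 rad.

5.72°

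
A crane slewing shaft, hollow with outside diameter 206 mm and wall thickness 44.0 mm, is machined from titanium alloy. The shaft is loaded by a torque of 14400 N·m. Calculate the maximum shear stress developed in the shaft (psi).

J = π(d_o⁴ − d_i⁴)/32 = π(0.206⁴ − 0.118⁴)/32 = 1.578×10^-4 m⁴.
τ_max = T·r/J = 14400 × 0.103 / 1.578×10^-4 = 9.402×10^6 Pa.

1360 psi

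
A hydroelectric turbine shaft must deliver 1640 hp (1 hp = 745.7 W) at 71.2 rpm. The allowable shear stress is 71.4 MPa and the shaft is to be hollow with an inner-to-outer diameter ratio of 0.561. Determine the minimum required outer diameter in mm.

ω = 2π·71.2/60 = 7.456 rad/s, so T = P/ω = 1640×745.7 / 7.456 = 164000 N·m.
For a hollow shaft with d_i/d_o = 0.561: τ_max = 16T/(π d_o³ (1−k⁴)), so d_o = [16T/(π τ_allow (1−k⁴))]^(1/3) = [16·164000/(π·7.14×10^7·0.9010)]^(1/3) = 0.2350 m.

235 mm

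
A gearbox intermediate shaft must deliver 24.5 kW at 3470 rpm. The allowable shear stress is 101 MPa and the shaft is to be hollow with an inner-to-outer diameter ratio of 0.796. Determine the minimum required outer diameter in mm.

17.8 mm

ω = 2π·3470/60 = 363.4 rad/s, so T = P/ω = 24.5×10³ / 363.4 = 67.42 N·m.
For a hollow shaft with d_i/d_o = 0.796: τ_max = 16T/(π d_o³ (1−k⁴)), so d_o = [16T/(π τ_allow (1−k⁴))]^(1/3) = [16·67.42/(π·1.01×10^8·0.5985)]^(1/3) = 0.01784 m.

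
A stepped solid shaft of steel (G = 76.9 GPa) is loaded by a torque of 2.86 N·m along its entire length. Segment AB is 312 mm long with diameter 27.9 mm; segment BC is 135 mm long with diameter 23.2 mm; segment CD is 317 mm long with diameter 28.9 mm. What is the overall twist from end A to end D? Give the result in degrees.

J_AB = π(0.0279)⁴/32 = 5.95×10^-8 m⁴; J_BC = π(0.0232)⁴/32 = 2.84×10^-8 m⁴; J_CD = π(0.0289)⁴/32 = 6.85×10^-8 m⁴.
θ = (T/G)·Σ L_i/J_i = (2.860/76.9×10⁹)·(0.312/5.95×10^-8 + 0.135/2.84×10^-8 + 0.317/6.85×10^-8) = 5.437×10^-4 rad.

0.0312°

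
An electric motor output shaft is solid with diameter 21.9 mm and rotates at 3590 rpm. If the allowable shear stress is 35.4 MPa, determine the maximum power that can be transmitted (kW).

J = πd⁴/32 = π(0.0219)⁴/32 = 2.258×10^-8 m⁴.
T_max = τ_allow·J/r = 3.54×10^7 × 2.258×10^-8 / 0.0109 = 73.01 N·m.
ω = 2π·3590/60 = 375.9 rad/s, so P_max = T_max·ω = 2.745×10^4 W.

27.4 kW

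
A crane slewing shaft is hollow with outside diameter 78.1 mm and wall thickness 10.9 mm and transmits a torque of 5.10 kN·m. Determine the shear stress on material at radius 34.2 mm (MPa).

65.4 MPa

J = π(d_o⁴ − d_i⁴)/32 = π(0.0781⁴ − 0.0563⁴)/32 = 2.666×10^-6 m⁴.
Shear stress varies linearly with radius: τ = T·r/J = 5100 × 0.0342 / 2.666×10^-6 = 6.542×10^7 Pa.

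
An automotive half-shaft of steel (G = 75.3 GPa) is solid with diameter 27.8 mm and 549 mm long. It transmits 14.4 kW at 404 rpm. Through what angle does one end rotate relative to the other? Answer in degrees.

ω = 2π·404/60 = 42.31 rad/s, so T = P/ω = 14.4×10³ / 42.31 = 340.4 N·m.
J = πd⁴/32 = π(0.0278)⁴/32 = 5.864×10^-8 m⁴.
θ = T·L/(G·J) = 340.4 × 0.549 / (75.3×10⁹ × 5.864×10^-8) = 0.04232 rad.

2.42°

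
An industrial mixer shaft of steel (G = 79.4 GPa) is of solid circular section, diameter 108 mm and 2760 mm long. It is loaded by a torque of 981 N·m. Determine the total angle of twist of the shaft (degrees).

J = πd⁴/32 = π(0.108)⁴/32 = 1.336×10^-5 m⁴.
θ = T·L/(G·J) = 981.0 × 2.76 / (79.4×10⁹ × 1.336×10^-5) = 2.553×10^-3 rad.

0.146°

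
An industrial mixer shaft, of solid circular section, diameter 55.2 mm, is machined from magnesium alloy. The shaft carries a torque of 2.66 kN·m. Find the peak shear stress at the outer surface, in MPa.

J = πd⁴/32 = π(0.0552)⁴/32 = 9.115×10^-7 m⁴.
τ_max = T·r/J = 2660 × 0.0276 / 9.115×10^-7 = 8.054×10^7 Pa.

80.5 MPa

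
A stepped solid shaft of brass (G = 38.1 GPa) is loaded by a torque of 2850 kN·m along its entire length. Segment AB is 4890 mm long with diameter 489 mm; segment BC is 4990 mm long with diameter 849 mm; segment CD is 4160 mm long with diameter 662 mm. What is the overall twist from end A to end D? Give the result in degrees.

5.10°

J_AB = π(0.489)⁴/32 = 5.61×10^-3 m⁴; J_BC = π(0.849)⁴/32 = 0.0510 m⁴; J_CD = π(0.662)⁴/32 = 0.0189 m⁴.
θ = (T/G)·Σ L_i/J_i = (2.850e6/38.1×10⁹)·(4.89/5.61×10^-3 + 4.99/0.0510 + 4.16/0.0189) = 0.08898 rad.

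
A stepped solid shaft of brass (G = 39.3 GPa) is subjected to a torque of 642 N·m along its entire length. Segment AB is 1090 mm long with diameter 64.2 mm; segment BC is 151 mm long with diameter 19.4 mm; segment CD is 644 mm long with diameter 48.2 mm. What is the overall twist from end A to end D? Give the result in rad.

J_AB = π(0.0642)⁴/32 = 1.67×10^-6 m⁴; J_BC = π(0.0194)⁴/32 = 1.39×10^-8 m⁴; J_CD = π(0.0482)⁴/32 = 5.30×10^-7 m⁴.
θ = (T/G)·Σ L_i/J_i = (642.0/39.3×10⁹)·(1.09/1.67×10^-6 + 0.151/1.39×10^-8 + 0.644/5.30×10^-7) = 0.2079 rad.

0.208 rad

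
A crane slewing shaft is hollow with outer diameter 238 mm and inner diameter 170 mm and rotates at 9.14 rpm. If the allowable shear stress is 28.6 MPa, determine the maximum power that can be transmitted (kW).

J = π(d_o⁴ − d_i⁴)/32 = π(0.238⁴ − 0.170⁴)/32 = 2.330×10^-4 m⁴.
T_max = τ_allow·J/r = 2.86×10^7 × 2.330×10^-4 / 0.119 = 56000 N·m.
ω = 2π·9.14/60 = 0.9571 rad/s, so P_max = T_max·ω = 5.360×10^4 W.

53.6 kW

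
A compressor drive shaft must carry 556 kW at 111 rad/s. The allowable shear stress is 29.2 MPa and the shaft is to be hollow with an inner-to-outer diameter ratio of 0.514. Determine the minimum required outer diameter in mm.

97.9 mm

ω = 111 rad/s, so T = P/ω = 556×10³ / 111.0 = 5009 N·m.
For a hollow shaft with d_i/d_o = 0.514: τ_max = 16T/(π d_o³ (1−k⁴)), so d_o = [16T/(π τ_allow (1−k⁴))]^(1/3) = [16·5009/(π·2.92×10^7·0.9302)]^(1/3) = 0.09793 m.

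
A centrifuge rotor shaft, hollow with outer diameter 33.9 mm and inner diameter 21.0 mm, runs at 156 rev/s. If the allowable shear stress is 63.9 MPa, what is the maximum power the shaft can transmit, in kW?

409 kW

J = π(d_o⁴ − d_i⁴)/32 = π(0.0339⁴ − 0.0210⁴)/32 = 1.106×10^-7 m⁴.
T_max = τ_allow·J/r = 6.39×10^7 × 1.106×10^-7 / 0.0169 = 416.8 N·m.
ω = 2π·156 = 980.2 rad/s, so P_max = T_max·ω = 4.086×10^5 W.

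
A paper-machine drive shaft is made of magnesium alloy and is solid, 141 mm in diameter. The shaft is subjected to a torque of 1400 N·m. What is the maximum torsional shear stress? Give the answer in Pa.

J = πd⁴/32 = π(0.141)⁴/32 = 3.880×10^-5 m⁴.
τ_max = T·r/J = 1400 × 0.0705 / 3.880×10^-5 = 2.544×10^6 Pa.

2.54e6 Pa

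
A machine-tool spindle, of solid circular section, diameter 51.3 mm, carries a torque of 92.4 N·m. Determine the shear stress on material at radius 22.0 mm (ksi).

J = πd⁴/32 = π(0.0513)⁴/32 = 6.799×10^-7 m⁴.
Shear stress varies linearly with radius: τ = T·r/J = 92.40 × 0.0220 / 6.799×10^-7 = 2.990×10^6 Pa.

0.434 ksi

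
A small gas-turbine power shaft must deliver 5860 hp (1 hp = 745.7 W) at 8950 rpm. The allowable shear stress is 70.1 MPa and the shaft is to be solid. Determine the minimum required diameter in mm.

69.7 mm

ω = 2π·8950/60 = 937.2 rad/s, so T = P/ω = 5860×745.7 / 937.2 = 4662 N·m.
For a solid shaft τ_max = 16T/(πd³), so d = (16T/(π τ_allow))^(1/3) = (16·4662/(π·7.01×10^7))^(1/3) = 0.06971 m.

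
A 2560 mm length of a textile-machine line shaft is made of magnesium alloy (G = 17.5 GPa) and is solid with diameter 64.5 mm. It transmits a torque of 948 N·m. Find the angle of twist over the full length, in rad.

0.0816 rad

J = πd⁴/32 = π(0.0645)⁴/32 = 1.699×10^-6 m⁴.
θ = T·L/(G·J) = 948.0 × 2.56 / (17.5×10⁹ × 1.699×10^-6) = 0.08162 rad.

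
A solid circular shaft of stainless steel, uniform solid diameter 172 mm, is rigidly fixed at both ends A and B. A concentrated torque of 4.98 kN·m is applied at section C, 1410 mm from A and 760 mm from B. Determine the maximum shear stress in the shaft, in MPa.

3.24 MPa

With uniform GJ and both ends fixed, compatibility θ_AC = θ_CB gives T_A·a = T_B·b, together with T_A + T_B = T₀.
T_A = T₀·b/(a+b) = 4980·760/2170 = 1744 N·m; T_B = 3236 N·m.
τ in each portion: τ_AC = 1.75×10^6 Pa, τ_CB = 3.24×10^6 Pa; maximum is in CB.
τ_max = T_CB·r/J = 3236·0.0860/8.59×10^-5 = 3.239×10^6 Pa.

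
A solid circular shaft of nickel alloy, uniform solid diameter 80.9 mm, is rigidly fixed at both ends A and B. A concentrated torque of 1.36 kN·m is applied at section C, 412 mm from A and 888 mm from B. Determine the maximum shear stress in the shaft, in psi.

With uniform GJ and both ends fixed, compatibility θ_AC = θ_CB gives T_A·a = T_B·b, together with T_A + T_B = T₀.
T_A = T₀·b/(a+b) = 1360·888/1300 = 929.0 N·m; T_B = 431.0 N·m.
τ in each portion: τ_AC = 8.94×10^6 Pa, τ_CB = 4.15×10^6 Pa; maximum is in AC.
τ_max = T_AC·r/J = 929.0·0.0404/4.21×10^-6 = 8.936×10^6 Pa.

1300 psi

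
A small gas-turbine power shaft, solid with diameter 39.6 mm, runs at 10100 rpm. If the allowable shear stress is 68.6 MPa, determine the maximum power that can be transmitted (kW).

885 kW

J = πd⁴/32 = π(0.0396)⁴/32 = 2.414×10^-7 m⁴.
T_max = τ_allow·J/r = 6.86×10^7 × 2.414×10^-7 / 0.0198 = 836.4 N·m.
ω = 2π·10100/60 = 1058 rad/s, so P_max = T_max·ω = 8.847×10^5 W.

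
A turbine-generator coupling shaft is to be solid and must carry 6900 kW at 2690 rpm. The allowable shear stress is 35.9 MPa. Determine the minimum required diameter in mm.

ω = 2π·2690/60 = 281.7 rad/s, so T = P/ω = 6900×10³ / 281.7 = 24490 N·m.
For a solid shaft τ_max = 16T/(πd³), so d = (16T/(π τ_allow))^(1/3) = (16·24490/(π·3.59×10^7))^(1/3) = 0.1515 m.

151 mm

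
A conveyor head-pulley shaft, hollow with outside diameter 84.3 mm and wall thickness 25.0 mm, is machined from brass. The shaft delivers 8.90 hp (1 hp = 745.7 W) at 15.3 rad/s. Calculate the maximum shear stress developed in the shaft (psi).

550 psi

ω = 15.3 rad/s, so T = P/ω = 8.90×745.7 / 15.30 = 433.8 N·m.
J = π(d_o⁴ − d_i⁴)/32 = π(0.0843⁴ − 0.0343⁴)/32 = 4.822×10^-6 m⁴.
τ_max = T·r/J = 433.8 × 0.0421 / 4.822×10^-6 = 3.792×10^6 Pa.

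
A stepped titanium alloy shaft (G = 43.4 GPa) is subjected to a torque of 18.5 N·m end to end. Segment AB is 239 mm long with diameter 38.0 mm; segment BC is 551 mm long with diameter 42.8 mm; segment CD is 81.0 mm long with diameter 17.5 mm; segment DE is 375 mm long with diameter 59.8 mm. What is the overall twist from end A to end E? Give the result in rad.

0.00509 rad

J_AB = π(0.0380)⁴/32 = 2.05×10^-7 m⁴; J_BC = π(0.0428)⁴/32 = 3.29×10^-7 m⁴; J_CD = π(0.0175)⁴/32 = 9.21×10^-9 m⁴; J_DE = π(0.0598)⁴/32 = 1.26×10^-6 m⁴.
θ = (T/G)·Σ L_i/J_i = (18.50/43.4×10⁹)·(0.239/2.05×10^-7 + 0.551/3.29×10^-7 + 0.0810/9.21×10^-9 + 0.375/1.26×10^-6) = 5.088×10^-3 rad.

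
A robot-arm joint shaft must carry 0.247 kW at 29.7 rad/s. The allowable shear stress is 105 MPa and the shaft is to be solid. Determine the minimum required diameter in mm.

ω = 29.7 rad/s, so T = P/ω = 0.247×10³ / 29.70 = 8.316 N·m.
For a solid shaft τ_max = 16T/(πd³), so d = (16T/(π τ_allow))^(1/3) = (16·8.316/(π·1.05×10^8))^(1/3) = 0.007389 m.

7.39 mm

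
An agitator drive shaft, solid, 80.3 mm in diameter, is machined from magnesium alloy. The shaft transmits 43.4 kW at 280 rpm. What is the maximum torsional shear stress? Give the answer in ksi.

ω = 2π·280/60 = 29.32 rad/s, so T = P/ω = 43.4×10³ / 29.32 = 1480 N·m.
J = πd⁴/32 = π(0.0803)⁴/32 = 4.082×10^-6 m⁴.
τ_max = T·r/J = 1480 × 0.0401 / 4.082×10^-6 = 1.456×10^7 Pa.

2.11 ksi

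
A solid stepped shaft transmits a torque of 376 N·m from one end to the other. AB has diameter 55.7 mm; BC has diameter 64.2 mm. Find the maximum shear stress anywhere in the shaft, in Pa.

Under the same torque, τ_max = 16T/(πd³) is largest where d is smallest — segment AB (d = 55.7 mm).
τ_max = 16·376.0/(π·(0.0557)³) = 1.108×10^7 Pa.

1.11e7 Pa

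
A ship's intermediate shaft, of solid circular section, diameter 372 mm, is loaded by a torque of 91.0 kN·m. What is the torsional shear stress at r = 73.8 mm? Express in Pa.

J = πd⁴/32 = π(0.372)⁴/32 = 1.880×10^-3 m⁴.
Shear stress varies linearly with radius: τ = T·r/J = 91000 × 0.0738 / 1.880×10^-3 = 3.572×10^6 Pa.

3.57e6 Pa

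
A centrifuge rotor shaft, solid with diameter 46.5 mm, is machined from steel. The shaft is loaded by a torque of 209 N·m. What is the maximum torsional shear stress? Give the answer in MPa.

J = πd⁴/32 = π(0.0465)⁴/32 = 4.590×10^-7 m⁴.
τ_max = T·r/J = 209.0 × 0.0232 / 4.590×10^-7 = 1.059×10^7 Pa.

10.6 MPa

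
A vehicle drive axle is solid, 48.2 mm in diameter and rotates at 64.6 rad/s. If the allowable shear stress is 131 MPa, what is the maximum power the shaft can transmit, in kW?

186 kW

J = πd⁴/32 = π(0.0482)⁴/32 = 5.299×10^-7 m⁴.
T_max = τ_allow·J/r = 1.31×10^8 × 5.299×10^-7 / 0.0241 = 2880 N·m.
ω = 64.6 rad/s, so P_max = T_max·ω = 1.861×10^5 W.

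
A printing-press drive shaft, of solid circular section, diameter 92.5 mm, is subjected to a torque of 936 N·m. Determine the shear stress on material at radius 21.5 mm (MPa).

2.80 MPa

J = πd⁴/32 = π(0.0925)⁴/32 = 7.187×10^-6 m⁴.
Shear stress varies linearly with radius: τ = T·r/J = 936.0 × 0.0215 / 7.187×10^-6 = 2.800×10^6 Pa.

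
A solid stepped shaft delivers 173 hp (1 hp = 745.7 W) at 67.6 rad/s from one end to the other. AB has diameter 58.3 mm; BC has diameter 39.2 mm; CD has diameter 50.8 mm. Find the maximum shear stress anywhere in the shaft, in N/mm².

ω = 67.6 rad/s, so T = P/ω = 173×745.7 / 67.60 = 1908 N·m.
Under the same torque, τ_max = 16T/(πd³) is largest where d is smallest — segment BC (d = 39.2 mm).
τ_max = 16·1908/(π·(0.0392)³) = 1.614×10^8 Pa.

161 N/mm²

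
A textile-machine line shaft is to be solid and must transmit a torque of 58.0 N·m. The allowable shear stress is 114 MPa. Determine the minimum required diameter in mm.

13.7 mm

For a solid shaft τ_max = 16T/(πd³), so d = (16T/(π τ_allow))^(1/3) = (16·58.00/(π·1.14×10^8))^(1/3) = 0.01374 m.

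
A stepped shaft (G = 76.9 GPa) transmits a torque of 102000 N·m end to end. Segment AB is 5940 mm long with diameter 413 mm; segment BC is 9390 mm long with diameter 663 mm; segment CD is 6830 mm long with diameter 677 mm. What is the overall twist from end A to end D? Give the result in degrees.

0.221°

J_AB = π(0.413)⁴/32 = 2.86×10^-3 m⁴; J_BC = π(0.663)⁴/32 = 0.0190 m⁴; J_CD = π(0.677)⁴/32 = 0.0206 m⁴.
θ = (T/G)·Σ L_i/J_i = (102000/76.9×10⁹)·(5.94/2.86×10^-3 + 9.39/0.0190 + 6.83/0.0206) = 3.854×10^-3 rad.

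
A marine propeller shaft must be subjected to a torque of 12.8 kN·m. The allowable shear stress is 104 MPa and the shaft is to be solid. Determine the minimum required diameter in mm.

85.6 mm

For a solid shaft τ_max = 16T/(πd³), so d = (16T/(π τ_allow))^(1/3) = (16·12800/(π·1.04×10^8))^(1/3) = 0.08558 m.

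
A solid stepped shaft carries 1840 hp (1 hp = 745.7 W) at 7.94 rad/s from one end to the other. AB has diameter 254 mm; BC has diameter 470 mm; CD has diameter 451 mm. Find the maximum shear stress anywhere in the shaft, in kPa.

53700 kPa

ω = 7.94 rad/s, so T = P/ω = 1840×745.7 / 7.940 = 172800 N·m.
Under the same torque, τ_max = 16T/(πd³) is largest where d is smallest — segment AB (d = 254 mm).
τ_max = 16·172800/(π·(0.254)³) = 5.371×10^7 Pa.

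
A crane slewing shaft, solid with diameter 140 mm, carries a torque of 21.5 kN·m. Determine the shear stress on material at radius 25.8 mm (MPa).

J = πd⁴/32 = π(0.140)⁴/32 = 3.771×10^-5 m⁴.
Shear stress varies linearly with radius: τ = T·r/J = 21500 × 0.0258 / 3.771×10^-5 = 1.471×10^7 Pa.

14.7 MPa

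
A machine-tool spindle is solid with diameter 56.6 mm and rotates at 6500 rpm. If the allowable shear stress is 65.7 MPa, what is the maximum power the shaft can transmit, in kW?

1590 kW

J = πd⁴/32 = π(0.0566)⁴/32 = 1.008×10^-6 m⁴.
T_max = τ_allow·J/r = 6.57×10^7 × 1.008×10^-6 / 0.0283 = 2339 N·m.
ω = 2π·6500/60 = 680.7 rad/s, so P_max = T_max·ω = 1.592×10^6 W.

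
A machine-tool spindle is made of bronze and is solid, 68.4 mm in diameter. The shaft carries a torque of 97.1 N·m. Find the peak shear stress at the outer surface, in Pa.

J = πd⁴/32 = π(0.0684)⁴/32 = 2.149×10^-6 m⁴.
τ_max = T·r/J = 97.10 × 0.0342 / 2.149×10^-6 = 1.545×10^6 Pa.

1.55e6 Pa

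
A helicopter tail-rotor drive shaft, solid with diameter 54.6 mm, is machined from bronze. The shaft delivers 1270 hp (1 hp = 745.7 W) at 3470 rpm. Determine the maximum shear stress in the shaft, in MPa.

81.5 MPa

ω = 2π·3470/60 = 363.4 rad/s, so T = P/ω = 1270×745.7 / 363.4 = 2606 N·m.
J = πd⁴/32 = π(0.0546)⁴/32 = 8.725×10^-7 m⁴.
τ_max = T·r/J = 2606 × 0.0273 / 8.725×10^-7 = 8.155×10^7 Pa.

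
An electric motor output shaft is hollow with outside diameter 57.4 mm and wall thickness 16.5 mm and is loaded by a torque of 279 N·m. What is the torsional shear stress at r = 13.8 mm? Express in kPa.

J = π(d_o⁴ − d_i⁴)/32 = π(0.0574⁴ − 0.0244⁴)/32 = 1.031×10^-6 m⁴.
Shear stress varies linearly with radius: τ = T·r/J = 279.0 × 0.0138 / 1.031×10^-6 = 3.735×10^6 Pa.

3730 kPa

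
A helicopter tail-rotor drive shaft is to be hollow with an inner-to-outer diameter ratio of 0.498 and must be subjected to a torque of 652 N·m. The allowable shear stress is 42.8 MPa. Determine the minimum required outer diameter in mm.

43.6 mm

For a hollow shaft with d_i/d_o = 0.498: τ_max = 16T/(π d_o³ (1−k⁴)), so d_o = [16T/(π τ_allow (1−k⁴))]^(1/3) = [16·652.0/(π·4.28×10^7·0.9385)]^(1/3) = 0.04356 m.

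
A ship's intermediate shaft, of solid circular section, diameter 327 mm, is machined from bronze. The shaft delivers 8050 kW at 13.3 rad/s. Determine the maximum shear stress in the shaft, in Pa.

ω = 13.3 rad/s, so T = P/ω = 8050×10³ / 13.30 = 605300 N·m.
J = πd⁴/32 = π(0.327)⁴/32 = 1.123×10^-3 m⁴.
τ_max = T·r/J = 605300 × 0.164 / 1.123×10^-3 = 8.816×10^7 Pa.

8.82e7 Pa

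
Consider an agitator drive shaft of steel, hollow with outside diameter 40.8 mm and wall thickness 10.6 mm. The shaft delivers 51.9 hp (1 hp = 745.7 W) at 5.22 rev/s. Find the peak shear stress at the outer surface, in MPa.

ω = 2π·5.22 = 32.80 rad/s, so T = P/ω = 51.9×745.7 / 32.80 = 1180 N·m.
J = π(d_o⁴ − d_i⁴)/32 = π(0.0408⁴ − 0.0196⁴)/32 = 2.576×10^-7 m⁴.
τ_max = T·r/J = 1180 × 0.0204 / 2.576×10^-7 = 9.346×10^7 Pa.

93.5 MPa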